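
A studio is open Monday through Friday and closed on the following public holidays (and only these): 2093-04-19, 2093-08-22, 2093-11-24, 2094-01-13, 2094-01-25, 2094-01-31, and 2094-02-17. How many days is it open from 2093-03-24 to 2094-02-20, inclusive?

235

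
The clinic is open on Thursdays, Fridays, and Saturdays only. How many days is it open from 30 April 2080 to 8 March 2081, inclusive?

30 April 2080 is a Tuesday.
From 30 April 2080 to 8 March 2081 is 313 days inclusive.
313 = 7 × 44 + 5, so there are 44 full weeks plus 5 extra days.
Each full week contributes 3 days from the set (Thu, Fri, Sat): 44 × 3 = 132.
The 5 extra days are Tuesday, Wednesday, Thursday, Friday, Saturday — 3 of them qualify.
Total: 132 + 3 = 135.

135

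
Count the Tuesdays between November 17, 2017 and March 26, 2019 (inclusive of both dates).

71 Tuesdays

November 17, 2017 is a Friday.
That's 495 days from start to end, counting both.
495 = 7 × 70 + 5, so there are 70 full weeks plus 5 extra days.
Each full week contributes one Tuesday: 70 so far.
The 5 extra days are Fri, Sat, Sun, Mon, Tue — 1 of them qualifies.
Total: 70 + 1 = 71.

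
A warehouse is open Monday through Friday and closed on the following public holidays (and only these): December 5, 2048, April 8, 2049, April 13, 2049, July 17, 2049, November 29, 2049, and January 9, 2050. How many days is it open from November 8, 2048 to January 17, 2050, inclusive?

November 8, 2048 is a Sunday.
From November 8, 2048 to January 17, 2050 is 436 days inclusive.
436 = 7 × 62 + 2, so there are 62 full weeks plus 2 extra days.
Each full week contributes 5 weekdays (Mon–Fri): 62 × 5 = 310.
The 2 extra days are Sun, Mon — 1 of them qualifies.
Total: 310 + 1 = 311.
Holidays: December 5, 2048 (Sat); April 8, 2049 (Thu); April 13, 2049 (Tue); July 17, 2049 (Sat); November 29, 2049 (Mon); January 9, 2050 (Sun).
3 of the 6 holidays fall on weekdays; the rest are weekends and were already excluded.
Business days: 311 − 3 = 308.

308 business days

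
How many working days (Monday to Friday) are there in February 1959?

Feb 1, 1959 is a Sunday.
The range spans 28 days (inclusive of both endpoints).
28 = 7 × 4, so the span is exactly 4 full weeks.
Each full week contributes 5 weekdays (Mon–Fri): 4 × 5 = 20.
Total: 20.

20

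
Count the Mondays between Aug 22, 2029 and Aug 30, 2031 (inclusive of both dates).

105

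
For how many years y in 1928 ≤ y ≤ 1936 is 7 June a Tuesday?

Day of week of June 7 in each year:
1928: Thu, 1929: Fri, 1930: Sat, 1931: Sun, 1932: Tue ✓, 1933: Wed, 1934: Thu, 1935: Fri, 1936: Sun
Tuesdays: 1932.

1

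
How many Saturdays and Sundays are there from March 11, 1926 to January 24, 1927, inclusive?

March 11, 1926 is a Thursday.
From March 11, 1926 to January 24, 1927 is 320 days inclusive.
320 = 7 × 45 + 5, so there are 45 full weeks plus 5 extra days.
Each full week contributes 2 weekend days (Sat, Sun): 45 × 2 = 90.
The 5 extra days are Thursday, Friday, Saturday, Sunday, Monday — 2 of them qualify.
Total: 90 + 2 = 92.

92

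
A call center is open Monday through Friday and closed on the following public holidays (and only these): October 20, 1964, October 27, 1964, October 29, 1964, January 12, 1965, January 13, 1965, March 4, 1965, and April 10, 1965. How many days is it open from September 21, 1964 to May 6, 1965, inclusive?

September 21, 1964 is a Monday.
The range spans 228 days (inclusive of both endpoints).
228 = 7 × 32 + 4, so there are 32 full weeks plus 4 extra days.
Each full week contributes 5 weekdays (Mon–Fri): 32 × 5 = 160.
The 4 extra days are Monday, Tuesday, Wednesday, Thursday — 4 of them qualify.
Total: 160 + 4 = 164.
Holidays: October 20, 1964 (Tue); October 27, 1964 (Tue); October 29, 1964 (Thu); January 12, 1965 (Tue); January 13, 1965 (Wed); March 4, 1965 (Thu); April 10, 1965 (Sat).
6 of the 7 holidays fall on weekdays; the rest are weekends and were already excluded.
Business days: 164 − 6 = 158.

158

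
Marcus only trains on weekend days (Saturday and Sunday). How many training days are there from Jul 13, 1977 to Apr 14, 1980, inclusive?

288

Jul 13, 1977 is a Wednesday.
That's 1007 days from start to end, counting both.
1007 = 7 × 143 + 6, so there are 143 full weeks plus 6 extra days.
Each full week contributes 2 weekend days (Sat, Sun): 143 × 2 = 286.
The 6 extra days are Wednesday, Thursday, Friday, Saturday, Sunday, Monday — 2 of them qualify.
Total: 286 + 2 = 288.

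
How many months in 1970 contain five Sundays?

4

A month has five Sundays exactly when Sunday falls within its first (length − 28) days.
Jan: 31 days, starts Thu → 5 of Thu, Fri, Sat
Feb: 28 days, starts Sun → 5 of (none)
Mar: 31 days, starts Sun → 5 of Sun, Mon, Tue ✓
Apr: 30 days, starts Wed → 5 of Wed, Thu
May: 31 days, starts Fri → 5 of Fri, Sat, Sun ✓
Jun: 30 days, starts Mon → 5 of Mon, Tue
Jul: 31 days, starts Wed → 5 of Wed, Thu, Fri
Aug: 31 days, starts Sat → 5 of Sat, Sun, Mon ✓
Sep: 30 days, starts Tue → 5 of Tue, Wed
Oct: 31 days, starts Thu → 5 of Thu, Fri, Sat
Nov: 30 days, starts Sun → 5 of Sun, Mon ✓
Dec: 31 days, starts Tue → 5 of Tue, Wed, Thu
Months with five Sundays: Mar, May, Aug, Nov.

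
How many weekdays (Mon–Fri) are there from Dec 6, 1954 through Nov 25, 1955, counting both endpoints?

255 weekdays

Dec 6, 1954 is a Monday.
The range spans 355 days (inclusive of both endpoints).
355 = 7 × 50 + 5, so there are 50 full weeks plus 5 extra days.
Each full week contributes 5 weekdays (Mon–Fri): 50 × 5 = 250.
The 5 extra days are Monday, Tuesday, Wednesday, Thursday, Friday — 5 of them qualify.
Total: 250 + 5 = 255.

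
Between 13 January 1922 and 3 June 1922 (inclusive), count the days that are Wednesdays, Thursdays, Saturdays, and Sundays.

81

13 January 1922 is a Friday.
From 13 January 1922 to 3 June 1922 is 142 days inclusive.
142 = 7 × 20 + 2, so there are 20 full weeks plus 2 extra days.
Each full week contributes 4 days from the set (Wed, Thu, Sat, Sun): 20 × 4 = 80.
The 2 extra days are Fri, Sat — 1 of them qualifies.
Total: 80 + 1 = 81.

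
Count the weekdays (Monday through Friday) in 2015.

261 weekdays

1 January 2015 is a Thursday.
That's 365 days from start to end, counting both.
365 = 7 × 52 + 1, so there are 52 full weeks plus 1 extra day.
Each full week contributes 5 weekdays (Mon–Fri): 52 × 5 = 260.
The 1 extra day is Thu — 1 of them qualifies.
Total: 260 + 1 = 261.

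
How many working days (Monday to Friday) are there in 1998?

1998-01-01 is a Thursday.
The range spans 365 days (inclusive of both endpoints).
365 = 7 × 52 + 1, so there are 52 full weeks plus 1 extra day.
Each full week contributes 5 weekdays (Mon–Fri): 52 × 5 = 260.
The 1 extra day is Thu — 1 of them qualifies.
Total: 260 + 1 = 261.

261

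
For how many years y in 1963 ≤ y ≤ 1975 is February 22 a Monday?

2

Day of week of February 22 in each year:
1963: Fri, 1964: Sat, 1965: Mon ✓, 1966: Tue, 1967: Wed, 1968: Thu, 1969: Sat, 1970: Sun, 1971: Mon ✓, 1972: Tue, 1973: Thu, 1974: Fri, 1975: Sat
Mondays: 1965, 1971.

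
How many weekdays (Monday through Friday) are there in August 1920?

Aug 1, 1920 is a Sunday.
That's 31 days from start to end, counting both.
31 = 7 × 4 + 3, so there are 4 full weeks plus 3 extra days.
Each full week contributes 5 weekdays (Mon–Fri): 4 × 5 = 20.
The 3 extra days are Sun, Mon, Tue — 2 of them qualify.
Total: 20 + 2 = 22.

22 weekdays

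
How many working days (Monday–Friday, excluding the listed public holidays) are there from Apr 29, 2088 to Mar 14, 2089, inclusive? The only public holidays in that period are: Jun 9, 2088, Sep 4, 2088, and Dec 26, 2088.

Apr 29, 2088 is a Thursday.
From Apr 29, 2088 to Mar 14, 2089 is 320 days inclusive.
320 = 7 × 45 + 5, so there are 45 full weeks plus 5 extra days.
Each full week contributes 5 weekdays (Mon–Fri): 45 × 5 = 225.
The 5 extra days are Thursday, Friday, Saturday, Sunday, Monday — 3 of them qualify.
Total: 225 + 3 = 228.
Holidays: Jun 9, 2088 (Wed); Sep 4, 2088 (Sat); Dec 26, 2088 (Sun).
1 of the 3 holidays fall on weekdays; the rest are weekends and were already excluded.
Business days: 228 − 1 = 227.

227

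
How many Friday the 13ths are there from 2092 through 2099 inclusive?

15

Friday-the-13ths by year:
2092: Jun
2093: Feb, Mar, Nov
2094: Aug
2095: May
2096: Jan, Apr, Jul
2097: Sep, Dec
2098: Jun
2099: Feb, Mar, Nov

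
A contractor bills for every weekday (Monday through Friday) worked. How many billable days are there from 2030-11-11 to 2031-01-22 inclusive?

2030-11-11 is a Monday.
From 2030-11-11 to 2031-01-22 is 73 days inclusive.
73 = 7 × 10 + 3, so there are 10 full weeks plus 3 extra days.
Each full week contributes 5 weekdays (Mon–Fri): 10 × 5 = 50.
The 3 extra days are Monday, Tuesday, Wednesday — 3 of them qualify.
Total: 50 + 3 = 53.

53 weekdays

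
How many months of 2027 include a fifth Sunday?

4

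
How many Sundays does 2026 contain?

52

January 1, 2026 is a Thursday.
The range spans 365 days (inclusive of both endpoints).
365 = 7 × 52 + 1, so there are 52 full weeks plus 1 extra day.
Each full week contributes one Sunday: 52 so far.
The 1 extra day is Thu — none qualify.
Total: 52 + 0 = 52.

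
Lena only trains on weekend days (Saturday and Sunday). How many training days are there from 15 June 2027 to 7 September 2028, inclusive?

128

15 June 2027 is a Tuesday.
From 15 June 2027 to 7 September 2028 is 451 days inclusive.
451 = 7 × 64 + 3, so there are 64 full weeks plus 3 extra days.
Each full week contributes 2 weekend days (Sat, Sun): 64 × 2 = 128.
The 3 extra days are Tuesday, Wednesday, Thursday — none qualify.
Total: 128 + 0 = 128.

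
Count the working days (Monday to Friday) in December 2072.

December 1, 2072 is a Thursday.
That's 31 days from start to end, counting both.
31 = 7 × 4 + 3, so there are 4 full weeks plus 3 extra days.
Each full week contributes 5 weekdays (Mon–Fri): 4 × 5 = 20.
The 3 extra days are Thursday, Friday, Saturday — 2 of them qualify.
Total: 20 + 2 = 22.

22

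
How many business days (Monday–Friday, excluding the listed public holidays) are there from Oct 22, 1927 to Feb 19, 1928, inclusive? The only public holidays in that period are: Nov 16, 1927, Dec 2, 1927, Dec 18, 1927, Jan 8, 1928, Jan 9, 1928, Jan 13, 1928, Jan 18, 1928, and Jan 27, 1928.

Oct 22, 1927 is a Saturday.
From Oct 22, 1927 to Feb 19, 1928 is 121 days inclusive.
121 = 7 × 17 + 2, so there are 17 full weeks plus 2 extra days.
Each full week contributes 5 weekdays (Mon–Fri): 17 × 5 = 85.
The 2 extra days are Saturday, Sunday — none qualify.
Total: 85 + 0 = 85.
Holidays: Nov 16, 1927 (Wed); Dec 2, 1927 (Fri); Dec 18, 1927 (Sun); Jan 8, 1928 (Sun); Jan 9, 1928 (Mon); Jan 13, 1928 (Fri); Jan 18, 1928 (Wed); Jan 27, 1928 (Fri).
6 of the 8 holidays fall on weekdays; the rest are weekends and were already excluded.
Business days: 85 − 6 = 79.

79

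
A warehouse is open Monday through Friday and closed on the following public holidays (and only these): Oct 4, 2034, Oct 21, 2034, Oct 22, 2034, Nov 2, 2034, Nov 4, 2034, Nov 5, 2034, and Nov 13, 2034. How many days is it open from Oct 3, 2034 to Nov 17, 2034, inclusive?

31 working days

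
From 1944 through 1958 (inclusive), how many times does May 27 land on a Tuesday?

Day of week of May 27 in each year:
1944: Sat, 1945: Sun, 1946: Mon, 1947: Tue ✓, 1948: Thu, 1949: Fri, 1950: Sat, 1951: Sun, 1952: Tue ✓, 1953: Wed, 1954: Thu, 1955: Fri, 1956: Sun, 1957: Mon, 1958: Tue ✓
Tuesdays: 1947, 1952, 1958.

3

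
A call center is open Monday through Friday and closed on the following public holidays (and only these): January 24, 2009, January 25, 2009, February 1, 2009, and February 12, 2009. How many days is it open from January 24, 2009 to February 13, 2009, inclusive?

14 working days

January 24, 2009 is a Saturday.
That's 21 days from start to end, counting both.
21 = 7 × 3, so the span is exactly 3 full weeks.
Each full week contributes 5 weekdays (Mon–Fri): 3 × 5 = 15.
Holidays: January 24, 2009 (Sat); January 25, 2009 (Sun); February 1, 2009 (Sun); February 12, 2009 (Thu).
1 of the 4 holidays fall on weekdays; the rest are weekends and were already excluded.
Business days: 15 − 1 = 14.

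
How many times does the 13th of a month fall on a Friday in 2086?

2

The 13th falls on a Friday when the month's 13th has weekday Fri.
Jan 13 is Sun; Feb 13 is Wed; Mar 13 is Wed; Apr 13 is Sat; May 13 is Mon; Jun 13 is Thu; Jul 13 is Sat; Aug 13 is Tue; Sep 13 is Fri ✓; Oct 13 is Sun; Nov 13 is Wed; Dec 13 is Fri ✓.
Friday the 13ths: Sep, Dec.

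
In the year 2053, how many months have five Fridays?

4

A month has five Fridays exactly when Friday falls within its first (length − 28) days.
Jan: 31 days, starts Wed → 5 of Wed, Thu, Fri ✓
Feb: 28 days, starts Sat → 5 of (none)
Mar: 31 days, starts Sat → 5 of Sat, Sun, Mon
Apr: 30 days, starts Tue → 5 of Tue, Wed
May: 31 days, starts Thu → 5 of Thu, Fri, Sat ✓
Jun: 30 days, starts Sun → 5 of Sun, Mon
Jul: 31 days, starts Tue → 5 of Tue, Wed, Thu
Aug: 31 days, starts Fri → 5 of Fri, Sat, Sun ✓
Sep: 30 days, starts Mon → 5 of Mon, Tue
Oct: 31 days, starts Wed → 5 of Wed, Thu, Fri ✓
Nov: 30 days, starts Sat → 5 of Sat, Sun
Dec: 31 days, starts Mon → 5 of Mon, Tue, Wed
Months with five Fridays: Jan, May, Aug, Oct.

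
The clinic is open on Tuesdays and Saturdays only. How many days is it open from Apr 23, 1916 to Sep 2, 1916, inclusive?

38

Apr 23, 1916 is a Sunday.
From Apr 23, 1916 to Sep 2, 1916 is 133 days inclusive.
133 = 7 × 19, so the span is exactly 19 full weeks.
Each full week contributes 2 days from the set (Tue, Sat): 19 × 2 = 38.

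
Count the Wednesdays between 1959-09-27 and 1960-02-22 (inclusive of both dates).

21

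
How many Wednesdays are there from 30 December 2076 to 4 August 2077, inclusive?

30 December 2076 is a Wednesday.
The range spans 218 days (inclusive of both endpoints).
218 = 7 × 31 + 1, so there are 31 full weeks plus 1 extra day.
Each full week contributes one Wednesday: 31 so far.
The 1 extra day is Wed — 1 of them qualifies.
Total: 31 + 1 = 32.

32 Wednesdays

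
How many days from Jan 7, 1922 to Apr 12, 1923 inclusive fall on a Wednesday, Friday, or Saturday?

197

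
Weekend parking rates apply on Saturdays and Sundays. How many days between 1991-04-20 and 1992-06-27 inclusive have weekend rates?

125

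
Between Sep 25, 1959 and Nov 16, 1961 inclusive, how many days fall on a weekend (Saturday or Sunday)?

224

Sep 25, 1959 is a Friday.
The range spans 784 days (inclusive of both endpoints).
784 = 7 × 112, so the span is exactly 112 full weeks.
Each full week contributes 2 weekend days (Sat, Sun): 112 × 2 = 224.
Total: 224.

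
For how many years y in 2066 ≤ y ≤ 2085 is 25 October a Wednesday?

3

Day of week of October 25 in each year:
2066: Mon, 2067: Tue, 2068: Thu, 2069: Fri, 2070: Sat, 2071: Sun, 2072: Tue, 2073: Wed ✓, 2074: Thu, 2075: Fri, 2076: Sun, 2077: Mon, 2078: Tue, 2079: Wed ✓, 2080: Fri, 2081: Sat, 2082: Sun, 2083: Mon, 2084: Wed ✓, 2085: Thu
Wednesdays: 2073, 2079, 2084.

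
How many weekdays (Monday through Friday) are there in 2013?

261

1 January 2013 is a Tuesday.
That's 365 days from start to end, counting both.
365 = 7 × 52 + 1, so there are 52 full weeks plus 1 extra day.
Each full week contributes 5 weekdays (Mon–Fri): 52 × 5 = 260.
The 1 extra day is Tuesday — 1 of them qualifies.
Total: 260 + 1 = 261.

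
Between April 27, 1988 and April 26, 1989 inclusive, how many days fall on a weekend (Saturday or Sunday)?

104

April 27, 1988 is a Wednesday.
That's 365 days from start to end, counting both.
365 = 7 × 52 + 1, so there are 52 full weeks plus 1 extra day.
Each full week contributes 2 weekend days (Sat, Sun): 52 × 2 = 104.
The 1 extra day is Wed — none qualify.
Total: 104 + 0 = 104.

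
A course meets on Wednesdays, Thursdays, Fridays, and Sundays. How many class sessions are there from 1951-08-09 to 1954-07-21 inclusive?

616

1951-08-09 is a Thursday.
The range spans 1078 days (inclusive of both endpoints).
1078 = 7 × 154, so the span is exactly 154 full weeks.
Each full week contributes 4 days from the set (Wed, Thu, Fri, Sun): 154 × 4 = 616.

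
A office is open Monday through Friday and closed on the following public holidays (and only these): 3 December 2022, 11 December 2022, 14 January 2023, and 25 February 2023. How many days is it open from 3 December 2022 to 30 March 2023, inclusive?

3 December 2022 is a Saturday.
From 3 December 2022 to 30 March 2023 is 118 days inclusive.
118 = 7 × 16 + 6, so there are 16 full weeks plus 6 extra days.
Each full week contributes 5 weekdays (Mon–Fri): 16 × 5 = 80.
The 6 extra days are Sat, Sun, Mon, Tue, Wed, Thu — 4 of them qualify.
Total: 80 + 4 = 84.
Holidays: 3 December 2022 (Sat); 11 December 2022 (Sun); 14 January 2023 (Sat); 25 February 2023 (Sat).
None of the 4 holidays fall on a weekday, so nothing to subtract.
Business days: 84 − 0 = 84.

84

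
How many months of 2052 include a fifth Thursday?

A month has five Thursdays exactly when Thursday falls within its first (length − 28) days.
Jan: 31 days, starts Mon → 5 of Mon, Tue, Wed
Feb: 29 days, starts Thu → 5 of Thu ✓
Mar: 31 days, starts Fri → 5 of Fri, Sat, Sun
Apr: 30 days, starts Mon → 5 of Mon, Tue
May: 31 days, starts Wed → 5 of Wed, Thu, Fri ✓
Jun: 30 days, starts Sat → 5 of Sat, Sun
Jul: 31 days, starts Mon → 5 of Mon, Tue, Wed
Aug: 31 days, starts Thu → 5 of Thu, Fri, Sat ✓
Sep: 30 days, starts Sun → 5 of Sun, Mon
Oct: 31 days, starts Tue → 5 of Tue, Wed, Thu ✓
Nov: 30 days, starts Fri → 5 of Fri, Sat
Dec: 31 days, starts Sun → 5 of Sun, Mon, Tue
Months with five Thursdays: Feb, May, Aug, Oct.

4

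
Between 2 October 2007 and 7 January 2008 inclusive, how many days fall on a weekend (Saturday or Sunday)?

28

2 October 2007 is a Tuesday.
The range spans 98 days (inclusive of both endpoints).
98 = 7 × 14, so the span is exactly 14 full weeks.
Each full week contributes 2 weekend days (Sat, Sun): 14 × 2 = 28.
Total: 28.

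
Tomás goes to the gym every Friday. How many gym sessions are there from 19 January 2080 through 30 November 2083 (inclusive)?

202

19 January 2080 is a Friday.
That's 1412 days from start to end, counting both.
1412 = 7 × 201 + 5, so there are 201 full weeks plus 5 extra days.
Each full week contributes one Friday: 201 so far.
The 5 extra days are Fri, Sat, Sun, Mon, Tue — 1 of them qualifies.
Total: 201 + 1 = 202.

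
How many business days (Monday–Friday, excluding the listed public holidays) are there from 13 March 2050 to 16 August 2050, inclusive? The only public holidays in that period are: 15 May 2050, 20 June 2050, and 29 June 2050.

13 March 2050 is a Sunday.
That's 157 days from start to end, counting both.
157 = 7 × 22 + 3, so there are 22 full weeks plus 3 extra days.
Each full week contributes 5 weekdays (Mon–Fri): 22 × 5 = 110.
The 3 extra days are Sun, Mon, Tue — 2 of them qualify.
Total: 110 + 2 = 112.
Holidays: 15 May 2050 (Sun); 20 June 2050 (Mon); 29 June 2050 (Wed).
2 of the 3 holidays fall on weekdays; the rest are weekends and were already excluded.
Business days: 112 − 2 = 110.

110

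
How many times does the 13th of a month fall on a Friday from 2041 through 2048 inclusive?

Friday-the-13ths by year:
2041: Sep, Dec
2042: Jun
2043: Feb, Mar, Nov
2044: May
2045: Jan, Oct
2046: Apr, Jul
2047: Sep, Dec
2048: Mar, Nov

15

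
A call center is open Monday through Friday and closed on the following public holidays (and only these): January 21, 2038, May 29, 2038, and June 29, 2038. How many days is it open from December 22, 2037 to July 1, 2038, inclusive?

136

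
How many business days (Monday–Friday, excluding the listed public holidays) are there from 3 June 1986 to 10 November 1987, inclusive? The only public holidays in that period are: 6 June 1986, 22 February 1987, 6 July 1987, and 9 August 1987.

3 June 1986 is a Tuesday.
From 3 June 1986 to 10 November 1987 is 526 days inclusive.
526 = 7 × 75 + 1, so there are 75 full weeks plus 1 extra day.
Each full week contributes 5 weekdays (Mon–Fri): 75 × 5 = 375.
The 1 extra day is Tuesday — 1 of them qualifies.
Total: 375 + 1 = 376.
Holidays: 6 June 1986 (Fri); 22 February 1987 (Sun); 6 July 1987 (Mon); 9 August 1987 (Sun).
2 of the 4 holidays fall on weekdays; the rest are weekends and were already excluded.
Business days: 376 − 2 = 374.

374 business days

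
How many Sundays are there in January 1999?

5

January 1, 1999 is a Friday.
The range spans 31 days (inclusive of both endpoints).
31 = 7 × 4 + 3, so there are 4 full weeks plus 3 extra days.
Each full week contributes one Sunday: 4 so far.
The 3 extra days are Fri, Sat, Sun — 1 of them qualifies.
Total: 4 + 1 = 5.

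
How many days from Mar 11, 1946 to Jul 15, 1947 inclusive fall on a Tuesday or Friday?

Mar 11, 1946 is a Monday.
That's 492 days from start to end, counting both.
492 = 7 × 70 + 2, so there are 70 full weeks plus 2 extra days.
Each full week contributes 2 days from the set (Tue, Fri): 70 × 2 = 140.
The 2 extra days are Monday, Tuesday — 1 of them qualifies.
Total: 140 + 1 = 141.

141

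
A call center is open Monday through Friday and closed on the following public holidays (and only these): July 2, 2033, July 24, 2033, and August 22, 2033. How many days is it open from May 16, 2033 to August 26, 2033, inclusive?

May 16, 2033 is a Monday.
From May 16, 2033 to August 26, 2033 is 103 days inclusive.
103 = 7 × 14 + 5, so there are 14 full weeks plus 5 extra days.
Each full week contributes 5 weekdays (Mon–Fri): 14 × 5 = 70.
The 5 extra days are Mon, Tue, Wed, Thu, Fri — 5 of them qualify.
Total: 70 + 5 = 75.
Holidays: July 2, 2033 (Sat); July 24, 2033 (Sun); August 22, 2033 (Mon).
1 of the 3 holidays fall on weekdays; the rest are weekends and were already excluded.
Business days: 75 − 1 = 74.

74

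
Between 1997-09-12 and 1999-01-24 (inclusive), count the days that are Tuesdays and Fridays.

143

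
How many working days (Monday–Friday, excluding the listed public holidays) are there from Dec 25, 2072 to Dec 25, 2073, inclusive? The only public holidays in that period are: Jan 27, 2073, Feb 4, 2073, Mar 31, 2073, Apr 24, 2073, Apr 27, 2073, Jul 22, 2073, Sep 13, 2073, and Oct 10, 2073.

Dec 25, 2072 is a Sunday.
From Dec 25, 2072 to Dec 25, 2073 is 366 days inclusive.
366 = 7 × 52 + 2, so there are 52 full weeks plus 2 extra days.
Each full week contributes 5 weekdays (Mon–Fri): 52 × 5 = 260.
The 2 extra days are Sun, Mon — 1 of them qualifies.
Total: 260 + 1 = 261.
Holidays: Jan 27, 2073 (Fri); Feb 4, 2073 (Sat); Mar 31, 2073 (Fri); Apr 24, 2073 (Mon); Apr 27, 2073 (Thu); Jul 22, 2073 (Sat); Sep 13, 2073 (Wed); Oct 10, 2073 (Tue).
6 of the 8 holidays fall on weekdays; the rest are weekends and were already excluded.
Business days: 261 − 6 = 255.

255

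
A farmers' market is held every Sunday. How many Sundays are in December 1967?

December 1, 1967 is a Friday.
That's 31 days from start to end, counting both.
31 = 7 × 4 + 3, so there are 4 full weeks plus 3 extra days.
Each full week contributes one Sunday: 4 so far.
The 3 extra days are Friday, Saturday, Sunday — 1 of them qualifies.
Total: 4 + 1 = 5.

5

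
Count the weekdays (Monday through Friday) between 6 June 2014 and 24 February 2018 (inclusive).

6 June 2014 is a Friday.
That's 1360 days from start to end, counting both.
1360 = 7 × 194 + 2, so there are 194 full weeks plus 2 extra days.
Each full week contributes 5 weekdays (Mon–Fri): 194 × 5 = 970.
The 2 extra days are Fri, Sat — 1 of them qualifies.
Total: 970 + 1 = 971.

971 weekdays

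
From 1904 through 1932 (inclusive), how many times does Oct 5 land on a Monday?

4

Day of week of October 5 in each year:
1904: Wed, 1905: Thu, 1906: Fri, 1907: Sat, 1908: Mon ✓, 1909: Tue, 1910: Wed, 1911: Thu, 1912: Sat, 1913: Sun, 1914: Mon ✓, 1915: Tue, 1916: Thu, 1917: Fri, 1918: Sat, 1919: Sun, 1920: Tue, 1921: Wed, 1922: Thu, 1923: Fri, 1924: Sun, 1925: Mon ✓, 1926: Tue, 1927: Wed, 1928: Fri, 1929: Sat, 1930: Sun, 1931: Mon ✓, 1932: Wed
Mondays: 1908, 1914, 1925, 1931.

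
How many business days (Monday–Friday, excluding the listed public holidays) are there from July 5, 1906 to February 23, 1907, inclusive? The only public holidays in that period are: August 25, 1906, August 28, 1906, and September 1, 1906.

166 business days

July 5, 1906 is a Thursday.
From July 5, 1906 to February 23, 1907 is 234 days inclusive.
234 = 7 × 33 + 3, so there are 33 full weeks plus 3 extra days.
Each full week contributes 5 weekdays (Mon–Fri): 33 × 5 = 165.
The 3 extra days are Thu, Fri, Sat — 2 of them qualify.
Total: 165 + 2 = 167.
Holidays: August 25, 1906 (Sat); August 28, 1906 (Tue); September 1, 1906 (Sat).
1 of the 3 holidays fall on weekdays; the rest are weekends and were already excluded.
Business days: 167 − 1 = 166.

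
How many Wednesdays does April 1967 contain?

April 1, 1967 is a Saturday.
The range spans 30 days (inclusive of both endpoints).
30 = 7 × 4 + 2, so there are 4 full weeks plus 2 extra days.
Each full week contributes one Wednesday: 4 so far.
The 2 extra days are Sat, Sun — none qualify.
Total: 4 + 0 = 4.

4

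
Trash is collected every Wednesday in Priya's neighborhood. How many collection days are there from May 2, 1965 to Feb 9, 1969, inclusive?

197 Wednesdays

May 2, 1965 is a Sunday.
That's 1380 days from start to end, counting both.
1380 = 7 × 197 + 1, so there are 197 full weeks plus 1 extra day.
Each full week contributes one Wednesday: 197 so far.
The 1 extra day is Sun — none qualify.
Total: 197 + 0 = 197.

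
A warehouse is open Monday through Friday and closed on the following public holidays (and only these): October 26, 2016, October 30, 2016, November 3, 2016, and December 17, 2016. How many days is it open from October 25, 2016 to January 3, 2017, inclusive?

49 business days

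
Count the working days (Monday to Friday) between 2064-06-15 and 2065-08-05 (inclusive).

2064-06-15 is a Sunday.
The range spans 417 days (inclusive of both endpoints).
417 = 7 × 59 + 4, so there are 59 full weeks plus 4 extra days.
Each full week contributes 5 weekdays (Mon–Fri): 59 × 5 = 295.
The 4 extra days are Sunday, Monday, Tuesday, Wednesday — 3 of them qualify.
Total: 295 + 3 = 298.

298 weekdays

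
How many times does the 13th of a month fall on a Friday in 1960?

The 13th falls on a Friday when the month's 13th has weekday Fri.
Jan 13 is Wed; Feb 13 is Sat; Mar 13 is Sun; Apr 13 is Wed; May 13 is Fri ✓; Jun 13 is Mon; Jul 13 is Wed; Aug 13 is Sat; Sep 13 is Tue; Oct 13 is Thu; Nov 13 is Sun; Dec 13 is Tue.
Friday the 13ths: May.

1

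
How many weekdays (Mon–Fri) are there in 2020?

262

2020-01-01 is a Wednesday.
From 2020-01-01 to 2020-12-31 is 366 days inclusive.
366 = 7 × 52 + 2, so there are 52 full weeks plus 2 extra days.
Each full week contributes 5 weekdays (Mon–Fri): 52 × 5 = 260.
The 2 extra days are Wednesday, Thursday — 2 of them qualify.
Total: 260 + 2 = 262.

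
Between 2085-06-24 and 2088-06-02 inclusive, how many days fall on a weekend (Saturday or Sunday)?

2085-06-24 is a Sunday.
The range spans 1075 days (inclusive of both endpoints).
1075 = 7 × 153 + 4, so there are 153 full weeks plus 4 extra days.
Each full week contributes 2 weekend days (Sat, Sun): 153 × 2 = 306.
The 4 extra days are Sunday, Monday, Tuesday, Wednesday — 1 of them qualifies.
Total: 306 + 1 = 307.

307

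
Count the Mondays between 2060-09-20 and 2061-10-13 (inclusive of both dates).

2060-09-20 is a Monday.
The range spans 389 days (inclusive of both endpoints).
389 = 7 × 55 + 4, so there are 55 full weeks plus 4 extra days.
Each full week contributes one Monday: 55 so far.
The 4 extra days are Mon, Tue, Wed, Thu — 1 of them qualifies.
Total: 55 + 1 = 56.

56 Mondays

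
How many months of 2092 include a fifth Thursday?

4

A month has five Thursdays exactly when Thursday falls within its first (length − 28) days.
Jan: 31 days, starts Tue → 5 of Tue, Wed, Thu ✓
Feb: 29 days, starts Fri → 5 of Fri
Mar: 31 days, starts Sat → 5 of Sat, Sun, Mon
Apr: 30 days, starts Tue → 5 of Tue, Wed
May: 31 days, starts Thu → 5 of Thu, Fri, Sat ✓
Jun: 30 days, starts Sun → 5 of Sun, Mon
Jul: 31 days, starts Tue → 5 of Tue, Wed, Thu ✓
Aug: 31 days, starts Fri → 5 of Fri, Sat, Sun
Sep: 30 days, starts Mon → 5 of Mon, Tue
Oct: 31 days, starts Wed → 5 of Wed, Thu, Fri ✓
Nov: 30 days, starts Sat → 5 of Sat, Sun
Dec: 31 days, starts Mon → 5 of Mon, Tue, Wed
Months with five Thursdays: Jan, May, Jul, Oct.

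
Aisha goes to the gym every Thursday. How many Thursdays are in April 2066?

5

1 April 2066 is a Thursday.
That's 30 days from start to end, counting both.
30 = 7 × 4 + 2, so there are 4 full weeks plus 2 extra days.
Each full week contributes one Thursday: 4 so far.
The 2 extra days are Thursday, Friday — 1 of them qualifies.
Total: 4 + 1 = 5.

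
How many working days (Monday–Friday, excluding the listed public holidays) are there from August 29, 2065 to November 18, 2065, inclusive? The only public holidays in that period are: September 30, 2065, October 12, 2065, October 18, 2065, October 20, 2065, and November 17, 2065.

August 29, 2065 is a Saturday.
The range spans 82 days (inclusive of both endpoints).
82 = 7 × 11 + 5, so there are 11 full weeks plus 5 extra days.
Each full week contributes 5 weekdays (Mon–Fri): 11 × 5 = 55.
The 5 extra days are Sat, Sun, Mon, Tue, Wed — 3 of them qualify.
Total: 55 + 3 = 58.
Holidays: September 30, 2065 (Wed); October 12, 2065 (Mon); October 18, 2065 (Sun); October 20, 2065 (Tue); November 17, 2065 (Tue).
4 of the 5 holidays fall on weekdays; the rest are weekends and were already excluded.
Business days: 58 − 4 = 54.

54 working days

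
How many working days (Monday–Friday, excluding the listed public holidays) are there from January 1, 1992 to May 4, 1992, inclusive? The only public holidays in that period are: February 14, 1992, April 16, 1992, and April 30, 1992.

86

January 1, 1992 is a Wednesday.
That's 125 days from start to end, counting both.
125 = 7 × 17 + 6, so there are 17 full weeks plus 6 extra days.
Each full week contributes 5 weekdays (Mon–Fri): 17 × 5 = 85.
The 6 extra days are Wed, Thu, Fri, Sat, Sun, Mon — 4 of them qualify.
Total: 85 + 4 = 89.
Holidays: February 14, 1992 (Fri); April 16, 1992 (Thu); April 30, 1992 (Thu).
All 3 holidays fall on weekdays, so subtract 3.
Business days: 89 − 3 = 86.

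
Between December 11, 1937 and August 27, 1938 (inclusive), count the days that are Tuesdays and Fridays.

74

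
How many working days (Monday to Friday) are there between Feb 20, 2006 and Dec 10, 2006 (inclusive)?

210

Feb 20, 2006 is a Monday.
From Feb 20, 2006 to Dec 10, 2006 is 294 days inclusive.
294 = 7 × 42, so the span is exactly 42 full weeks.
Each full week contributes 5 weekdays (Mon–Fri): 42 × 5 = 210.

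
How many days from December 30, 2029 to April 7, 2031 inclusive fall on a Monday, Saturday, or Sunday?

200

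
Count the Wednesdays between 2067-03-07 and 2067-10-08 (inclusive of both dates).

31 Wednesdays

2067-03-07 is a Monday.
From 2067-03-07 to 2067-10-08 is 216 days inclusive.
216 = 7 × 30 + 6, so there are 30 full weeks plus 6 extra days.
Each full week contributes one Wednesday: 30 so far.
The 6 extra days are Mon, Tue, Wed, Thu, Fri, Sat — 1 of them qualifies.
Total: 30 + 1 = 31.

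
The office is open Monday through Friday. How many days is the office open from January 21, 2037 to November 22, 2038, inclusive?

January 21, 2037 is a Wednesday.
The range spans 671 days (inclusive of both endpoints).
671 = 7 × 95 + 6, so there are 95 full weeks plus 6 extra days.
Each full week contributes 5 weekdays (Mon–Fri): 95 × 5 = 475.
The 6 extra days are Wednesday, Thursday, Friday, Saturday, Sunday, Monday — 4 of them qualify.
Total: 475 + 4 = 479.

479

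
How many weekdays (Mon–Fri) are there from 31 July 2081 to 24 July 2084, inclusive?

31 July 2081 is a Thursday.
That's 1090 days from start to end, counting both.
1090 = 7 × 155 + 5, so there are 155 full weeks plus 5 extra days.
Each full week contributes 5 weekdays (Mon–Fri): 155 × 5 = 775.
The 5 extra days are Thu, Fri, Sat, Sun, Mon — 3 of them qualify.
Total: 775 + 3 = 778.

778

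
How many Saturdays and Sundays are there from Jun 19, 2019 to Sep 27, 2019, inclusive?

Jun 19, 2019 is a Wednesday.
From Jun 19, 2019 to Sep 27, 2019 is 101 days inclusive.
101 = 7 × 14 + 3, so there are 14 full weeks plus 3 extra days.
Each full week contributes 2 weekend days (Sat, Sun): 14 × 2 = 28.
The 3 extra days are Wed, Thu, Fri — none qualify.
Total: 28 + 0 = 28.

28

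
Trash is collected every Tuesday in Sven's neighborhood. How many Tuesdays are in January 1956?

Jan 1, 1956 is a Sunday.
The range spans 31 days (inclusive of both endpoints).
31 = 7 × 4 + 3, so there are 4 full weeks plus 3 extra days.
Each full week contributes one Tuesday: 4 so far.
The 3 extra days are Sun, Mon, Tue — 1 of them qualifies.
Total: 4 + 1 = 5.

5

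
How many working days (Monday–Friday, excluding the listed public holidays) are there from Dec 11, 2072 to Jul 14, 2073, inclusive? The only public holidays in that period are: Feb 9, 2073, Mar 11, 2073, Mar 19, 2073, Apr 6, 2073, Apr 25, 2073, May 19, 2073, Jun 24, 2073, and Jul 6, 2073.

150 working days

Dec 11, 2072 is a Sunday.
From Dec 11, 2072 to Jul 14, 2073 is 216 days inclusive.
216 = 7 × 30 + 6, so there are 30 full weeks plus 6 extra days.
Each full week contributes 5 weekdays (Mon–Fri): 30 × 5 = 150.
The 6 extra days are Sunday, Monday, Tuesday, Wednesday, Thursday, Friday — 5 of them qualify.
Total: 150 + 5 = 155.
Holidays: Feb 9, 2073 (Thu); Mar 11, 2073 (Sat); Mar 19, 2073 (Sun); Apr 6, 2073 (Thu); Apr 25, 2073 (Tue); May 19, 2073 (Fri); Jun 24, 2073 (Sat); Jul 6, 2073 (Thu).
5 of the 8 holidays fall on weekdays; the rest are weekends and were already excluded.
Business days: 155 − 5 = 150.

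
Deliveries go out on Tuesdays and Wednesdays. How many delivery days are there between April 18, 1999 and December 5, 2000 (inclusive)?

171

April 18, 1999 is a Sunday.
The range spans 598 days (inclusive of both endpoints).
598 = 7 × 85 + 3, so there are 85 full weeks plus 3 extra days.
Each full week contributes 2 days from the set (Tue, Wed): 85 × 2 = 170.
The 3 extra days are Sunday, Monday, Tuesday — 1 of them qualifies.
Total: 170 + 1 = 171.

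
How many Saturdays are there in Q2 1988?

13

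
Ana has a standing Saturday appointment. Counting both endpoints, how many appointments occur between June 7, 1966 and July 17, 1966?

6

June 7, 1966 is a Tuesday.
That's 41 days from start to end, counting both.
41 = 7 × 5 + 6, so there are 5 full weeks plus 6 extra days.
Each full week contributes one Saturday: 5 so far.
The 6 extra days are Tuesday, Wednesday, Thursday, Friday, Saturday, Sunday — 1 of them qualifies.
Total: 5 + 1 = 6.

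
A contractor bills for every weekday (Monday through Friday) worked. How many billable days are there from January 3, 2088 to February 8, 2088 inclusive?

25

January 3, 2088 is a Saturday.
The range spans 37 days (inclusive of both endpoints).
37 = 7 × 5 + 2, so there are 5 full weeks plus 2 extra days.
Each full week contributes 5 weekdays (Mon–Fri): 5 × 5 = 25.
The 2 extra days are Saturday, Sunday — none qualify.
Total: 25 + 0 = 25.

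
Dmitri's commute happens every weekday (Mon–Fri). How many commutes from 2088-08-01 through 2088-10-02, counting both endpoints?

45 weekdays

2088-08-01 is a Sunday.
That's 63 days from start to end, counting both.
63 = 7 × 9, so the span is exactly 9 full weeks.
Each full week contributes 5 weekdays (Mon–Fri): 9 × 5 = 45.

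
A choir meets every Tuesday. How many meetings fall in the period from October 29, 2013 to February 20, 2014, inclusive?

17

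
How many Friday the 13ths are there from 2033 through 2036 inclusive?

6

Friday-the-13ths by year:
2033: May
2034: Jan, Oct
2035: Apr, Jul
2036: Jun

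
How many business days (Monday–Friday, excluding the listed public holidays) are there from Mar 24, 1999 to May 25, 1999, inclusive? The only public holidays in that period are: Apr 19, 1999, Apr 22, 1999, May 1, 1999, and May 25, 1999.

Mar 24, 1999 is a Wednesday.
That's 63 days from start to end, counting both.
63 = 7 × 9, so the span is exactly 9 full weeks.
Each full week contributes 5 weekdays (Mon–Fri): 9 × 5 = 45.
Total: 45.
Holidays: Apr 19, 1999 (Mon); Apr 22, 1999 (Thu); May 1, 1999 (Sat); May 25, 1999 (Tue).
3 of the 4 holidays fall on weekdays; the rest are weekends and were already excluded.
Business days: 45 − 3 = 42.

42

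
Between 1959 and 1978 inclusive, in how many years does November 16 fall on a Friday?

2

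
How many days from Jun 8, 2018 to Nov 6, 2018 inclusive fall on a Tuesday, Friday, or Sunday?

66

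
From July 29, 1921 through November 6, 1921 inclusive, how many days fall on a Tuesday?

14 Tuesdays

July 29, 1921 is a Friday.
That's 101 days from start to end, counting both.
101 = 7 × 14 + 3, so there are 14 full weeks plus 3 extra days.
Each full week contributes one Tuesday: 14 so far.
The 3 extra days are Fri, Sat, Sun — none qualify.
Total: 14 + 0 = 14.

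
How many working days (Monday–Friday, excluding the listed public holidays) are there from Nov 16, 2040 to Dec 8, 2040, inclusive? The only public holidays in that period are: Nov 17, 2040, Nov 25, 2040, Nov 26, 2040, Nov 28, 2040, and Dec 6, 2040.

Nov 16, 2040 is a Friday.
The range spans 23 days (inclusive of both endpoints).
23 = 7 × 3 + 2, so there are 3 full weeks plus 2 extra days.
Each full week contributes 5 weekdays (Mon–Fri): 3 × 5 = 15.
The 2 extra days are Friday, Saturday — 1 of them qualifies.
Total: 15 + 1 = 16.
Holidays: Nov 17, 2040 (Sat); Nov 25, 2040 (Sun); Nov 26, 2040 (Mon); Nov 28, 2040 (Wed); Dec 6, 2040 (Thu).
3 of the 5 holidays fall on weekdays; the rest are weekends and were already excluded.
Business days: 16 − 3 = 13.

13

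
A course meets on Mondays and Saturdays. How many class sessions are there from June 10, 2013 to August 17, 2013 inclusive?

20

June 10, 2013 is a Monday.
From June 10, 2013 to August 17, 2013 is 69 days inclusive.
69 = 7 × 9 + 6, so there are 9 full weeks plus 6 extra days.
Each full week contributes 2 days from the set (Mon, Sat): 9 × 2 = 18.
The 6 extra days are Monday, Tuesday, Wednesday, Thursday, Friday, Saturday — 2 of them qualify.
Total: 18 + 2 = 20.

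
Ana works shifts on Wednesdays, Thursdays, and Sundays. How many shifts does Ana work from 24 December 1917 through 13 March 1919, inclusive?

24 December 1917 is a Monday.
That's 445 days from start to end, counting both.
445 = 7 × 63 + 4, so there are 63 full weeks plus 4 extra days.
Each full week contributes 3 days from the set (Wed, Thu, Sun): 63 × 3 = 189.
The 4 extra days are Mon, Tue, Wed, Thu — 2 of them qualify.
Total: 189 + 2 = 191.

191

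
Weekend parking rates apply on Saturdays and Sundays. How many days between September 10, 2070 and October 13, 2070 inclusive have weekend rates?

10

September 10, 2070 is a Wednesday.
From September 10, 2070 to October 13, 2070 is 34 days inclusive.
34 = 7 × 4 + 6, so there are 4 full weeks plus 6 extra days.
Each full week contributes 2 weekend days (Sat, Sun): 4 × 2 = 8.
The 6 extra days are Wednesday, Thursday, Friday, Saturday, Sunday, Monday — 2 of them qualify.
Total: 8 + 2 = 10.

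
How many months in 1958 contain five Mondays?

A month has five Mondays exactly when Monday falls within its first (length − 28) days.
Jan: 31 days, starts Wed → 5 of Wed, Thu, Fri
Feb: 28 days, starts Sat → 5 of (none)
Mar: 31 days, starts Sat → 5 of Sat, Sun, Mon ✓
Apr: 30 days, starts Tue → 5 of Tue, Wed
May: 31 days, starts Thu → 5 of Thu, Fri, Sat
Jun: 30 days, starts Sun → 5 of Sun, Mon ✓
Jul: 31 days, starts Tue → 5 of Tue, Wed, Thu
Aug: 31 days, starts Fri → 5 of Fri, Sat, Sun
Sep: 30 days, starts Mon → 5 of Mon, Tue ✓
Oct: 31 days, starts Wed → 5 of Wed, Thu, Fri
Nov: 30 days, starts Sat → 5 of Sat, Sun
Dec: 31 days, starts Mon → 5 of Mon, Tue, Wed ✓
Months with five Mondays: Mar, Jun, Sep, Dec.

4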